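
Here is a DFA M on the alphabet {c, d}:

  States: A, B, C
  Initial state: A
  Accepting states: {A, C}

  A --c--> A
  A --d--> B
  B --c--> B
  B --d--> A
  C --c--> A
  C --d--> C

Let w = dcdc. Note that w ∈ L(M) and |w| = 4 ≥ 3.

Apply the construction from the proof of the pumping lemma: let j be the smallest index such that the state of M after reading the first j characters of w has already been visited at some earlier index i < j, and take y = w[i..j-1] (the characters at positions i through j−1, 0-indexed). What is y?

c

Run of M on w = d c d c:
  step 0: A  (start)
  step 1: B  (read d: A→B)
  step 2: B  (read c: B→B)   ← first repeat (B seen earlier)
  step 3: A  (read d: B→A)
  step 4: A  (read c: A→A)

So i = 1, j = 2, giving x = w[0:1] = d, y = w[1:2] = c, z = w[2:4] = dc.
Check: |xy| = 2 ≤ 3 and |y| = 1 ≥ 1. Reading y takes M from B back to B, so every xyⁱz is accepted.
The DFA has 3 states, so the proof of the pumping lemma guarantees a repeated state among the first 3+1 visited; the segment between the two visits is the pumpable y.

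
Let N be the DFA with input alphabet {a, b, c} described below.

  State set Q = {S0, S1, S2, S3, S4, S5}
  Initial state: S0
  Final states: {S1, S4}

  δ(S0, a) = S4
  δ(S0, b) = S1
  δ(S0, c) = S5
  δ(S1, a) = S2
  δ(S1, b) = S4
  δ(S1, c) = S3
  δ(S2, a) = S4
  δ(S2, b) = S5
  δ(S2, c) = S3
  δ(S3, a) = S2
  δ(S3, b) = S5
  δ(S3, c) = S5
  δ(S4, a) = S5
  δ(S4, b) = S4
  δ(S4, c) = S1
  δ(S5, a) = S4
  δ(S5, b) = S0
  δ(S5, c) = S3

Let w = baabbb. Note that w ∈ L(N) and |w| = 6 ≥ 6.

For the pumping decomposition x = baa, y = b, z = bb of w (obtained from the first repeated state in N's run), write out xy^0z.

xy⁰z = xz = baa·bb = baabb.
Reading y = b takes N from S4 back to S4, so after x the machine is still in S4, and z then leads to the accepting state S4. Hence baabb ∈ L(N).

baabb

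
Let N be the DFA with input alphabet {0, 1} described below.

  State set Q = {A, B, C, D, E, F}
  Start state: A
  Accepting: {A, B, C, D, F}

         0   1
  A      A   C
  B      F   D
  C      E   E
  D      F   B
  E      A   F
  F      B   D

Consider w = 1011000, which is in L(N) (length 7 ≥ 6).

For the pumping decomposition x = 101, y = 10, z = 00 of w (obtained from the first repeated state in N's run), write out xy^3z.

xy^3z = 101·10·10·10·00 = 10110101000.
Reading y = 10 takes N from F back to F, so after x·y·y·y the machine is still in F, and z then leads to the accepting state F. Hence 10110101000 ∈ L(N).

10110101000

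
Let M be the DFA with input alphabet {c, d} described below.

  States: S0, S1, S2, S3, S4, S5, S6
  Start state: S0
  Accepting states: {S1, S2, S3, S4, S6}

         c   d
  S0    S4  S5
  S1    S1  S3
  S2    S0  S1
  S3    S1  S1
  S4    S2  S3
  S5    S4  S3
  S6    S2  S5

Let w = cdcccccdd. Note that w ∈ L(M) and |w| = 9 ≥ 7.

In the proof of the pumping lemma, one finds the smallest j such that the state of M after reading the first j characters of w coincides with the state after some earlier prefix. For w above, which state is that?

State sequence: S0 -c-> S4 -d-> S3 -c-> S1 -c-> S1 -c-> S1 -c-> S1 -c-> S1 -d-> S3 -d-> S1
First repeat at step 4: S1 was already visited.

The earliest repeat is at step j = 4: M is in S1, which it already visited at step i = 3.
Since M has 7 states, any run of length ≥ 7 visits 7+1 states, so by pigeonhole some state repeats within the first 7 steps — that repeat gives the pumpable loop.

S1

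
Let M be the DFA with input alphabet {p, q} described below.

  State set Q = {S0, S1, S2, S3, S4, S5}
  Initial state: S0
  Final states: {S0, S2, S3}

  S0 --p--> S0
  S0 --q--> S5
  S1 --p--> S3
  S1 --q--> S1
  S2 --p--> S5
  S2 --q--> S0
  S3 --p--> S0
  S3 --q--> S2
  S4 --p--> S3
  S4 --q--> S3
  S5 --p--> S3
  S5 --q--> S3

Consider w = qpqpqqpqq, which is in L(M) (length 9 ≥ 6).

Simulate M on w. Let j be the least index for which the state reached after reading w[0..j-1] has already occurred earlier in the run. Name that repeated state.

S5

Run of M on w = q p q p q q p q q:
  step 0: S0  (start)
  step 1: S5  (read q: S0→S5)
  step 2: S3  (read p: S5→S3)
  step 3: S2  (read q: S3→S2)
  step 4: S5  (read p: S2→S5)   ← first repeat (S5 seen earlier)
  step 5: S3  (read q: S5→S3)
  step 6: S2  (read q: S3→S2)
  step 7: S5  (read p: S2→S5)
  step 8: S3  (read q: S5→S3)
  step 9: S2  (read q: S3→S2)

The earliest repeat is at step j = 4: M is in S5, which it already visited at step i = 1.
The DFA has 6 states, so the proof of the pumping lemma guarantees a repeated state among the first 6+1 visited; the segment between the two visits is the pumpable y.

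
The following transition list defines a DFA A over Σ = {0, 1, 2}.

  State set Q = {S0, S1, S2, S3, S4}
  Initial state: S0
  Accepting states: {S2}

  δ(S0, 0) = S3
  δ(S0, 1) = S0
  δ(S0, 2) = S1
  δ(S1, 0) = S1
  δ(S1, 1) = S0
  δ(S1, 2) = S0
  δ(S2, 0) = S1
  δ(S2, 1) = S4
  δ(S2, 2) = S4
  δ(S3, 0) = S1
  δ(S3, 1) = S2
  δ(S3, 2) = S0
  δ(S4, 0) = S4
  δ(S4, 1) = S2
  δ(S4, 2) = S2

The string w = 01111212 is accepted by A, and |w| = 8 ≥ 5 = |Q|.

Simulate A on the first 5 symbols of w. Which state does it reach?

S4

State sequence: S0 -0-> S3 -1-> S2 -1-> S4 -1-> S2 -1-> S4

After reading 5 characters, A is in state S4.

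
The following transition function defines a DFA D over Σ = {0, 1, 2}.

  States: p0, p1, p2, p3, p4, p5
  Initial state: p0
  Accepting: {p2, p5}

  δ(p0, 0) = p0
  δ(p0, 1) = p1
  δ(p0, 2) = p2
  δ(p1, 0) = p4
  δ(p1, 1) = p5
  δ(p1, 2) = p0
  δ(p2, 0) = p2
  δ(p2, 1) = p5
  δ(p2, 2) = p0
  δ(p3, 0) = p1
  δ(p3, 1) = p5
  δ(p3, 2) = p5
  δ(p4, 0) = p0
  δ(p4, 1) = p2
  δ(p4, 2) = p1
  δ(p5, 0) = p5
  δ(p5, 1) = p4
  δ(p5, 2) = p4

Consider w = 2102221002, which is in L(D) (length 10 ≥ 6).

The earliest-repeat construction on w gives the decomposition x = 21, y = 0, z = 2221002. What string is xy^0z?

xy⁰z = xz = 21·2221002 = 212221002.
Reading y = 0 takes D from p5 back to p5, so after x the machine is still in p5, and z then leads to the accepting state p2. Hence 212221002 ∈ L(D).

212221002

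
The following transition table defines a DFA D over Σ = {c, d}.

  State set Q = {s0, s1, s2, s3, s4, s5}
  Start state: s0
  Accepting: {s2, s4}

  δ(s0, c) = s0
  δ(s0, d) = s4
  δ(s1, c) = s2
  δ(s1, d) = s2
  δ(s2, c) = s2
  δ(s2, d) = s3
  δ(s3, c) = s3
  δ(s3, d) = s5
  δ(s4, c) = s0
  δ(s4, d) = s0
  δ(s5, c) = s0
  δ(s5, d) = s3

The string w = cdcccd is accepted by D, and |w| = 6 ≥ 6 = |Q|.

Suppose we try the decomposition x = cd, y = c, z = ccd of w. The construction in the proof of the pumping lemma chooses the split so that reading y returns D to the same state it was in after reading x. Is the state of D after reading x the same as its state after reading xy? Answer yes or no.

Run of D on the first 3 characters of w = c d c:
  step 0: s0  (start)
  step 1: s0  (read c: s0→s0)
  step 2: s4  (read d: s0→s4)
  step 3: s0  (read c: s4→s0)

After x (step 2): s4. After xy (step 3): s0.
They differ (s4 ≠ s0), so y is not a cycle from the state after x; this split is not the one the pumping-lemma construction produces, and pumping y need not keep the string in L(D).

no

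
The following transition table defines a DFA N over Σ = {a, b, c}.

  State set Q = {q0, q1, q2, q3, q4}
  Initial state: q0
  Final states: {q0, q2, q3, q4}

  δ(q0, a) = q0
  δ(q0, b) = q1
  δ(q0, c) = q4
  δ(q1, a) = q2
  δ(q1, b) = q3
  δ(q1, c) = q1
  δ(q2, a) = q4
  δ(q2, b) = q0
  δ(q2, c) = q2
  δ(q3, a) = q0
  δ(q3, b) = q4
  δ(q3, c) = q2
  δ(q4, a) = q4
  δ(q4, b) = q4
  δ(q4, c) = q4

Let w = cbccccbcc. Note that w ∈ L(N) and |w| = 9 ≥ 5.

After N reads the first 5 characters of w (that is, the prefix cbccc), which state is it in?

State sequence: q0 -c-> q4 -b-> q4 -c-> q4 -c-> q4 -c-> q4

After reading 5 characters, N is in state q4.

q4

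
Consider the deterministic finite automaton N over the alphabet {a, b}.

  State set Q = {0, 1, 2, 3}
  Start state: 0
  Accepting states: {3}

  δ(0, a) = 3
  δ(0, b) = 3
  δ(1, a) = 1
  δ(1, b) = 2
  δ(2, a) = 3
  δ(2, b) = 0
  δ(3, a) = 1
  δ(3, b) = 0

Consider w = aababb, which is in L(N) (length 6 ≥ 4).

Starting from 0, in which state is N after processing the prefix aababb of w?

State sequence: 0 -a-> 3 -a-> 1 -b-> 2 -a-> 3 -b-> 0 -b-> 3

After reading 6 characters, N is in state 3.

3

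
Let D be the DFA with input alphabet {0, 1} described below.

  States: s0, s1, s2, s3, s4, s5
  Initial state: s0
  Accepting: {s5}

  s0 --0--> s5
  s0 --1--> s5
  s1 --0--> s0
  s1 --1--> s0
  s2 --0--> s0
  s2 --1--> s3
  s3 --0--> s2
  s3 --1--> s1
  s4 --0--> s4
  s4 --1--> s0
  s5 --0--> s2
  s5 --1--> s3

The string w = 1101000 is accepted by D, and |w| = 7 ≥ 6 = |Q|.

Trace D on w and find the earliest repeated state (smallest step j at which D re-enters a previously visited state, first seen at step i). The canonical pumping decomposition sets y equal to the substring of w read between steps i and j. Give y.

01

Run of D on w = 1 1 0 1 0 0 0:
  step 0: s0  (start)
  step 1: s5  (read 1: s0→s5)
  step 2: s3  (read 1: s5→s3)
  step 3: s2  (read 0: s3→s2)
  step 4: s3  (read 1: s2→s3)   ← first repeat (s3 seen earlier)
  step 5: s2  (read 0: s3→s2)
  step 6: s0  (read 0: s2→s0)
  step 7: s5  (read 0: s0→s5)

So i = 2, j = 4, giving x = w[0:2] = 11, y = w[2:4] = 01, z = w[4:7] = 000.
Check: |xy| = 4 ≤ 6 and |y| = 2 ≥ 1. Reading y takes D from s3 back to s3, so every xyⁱz is accepted.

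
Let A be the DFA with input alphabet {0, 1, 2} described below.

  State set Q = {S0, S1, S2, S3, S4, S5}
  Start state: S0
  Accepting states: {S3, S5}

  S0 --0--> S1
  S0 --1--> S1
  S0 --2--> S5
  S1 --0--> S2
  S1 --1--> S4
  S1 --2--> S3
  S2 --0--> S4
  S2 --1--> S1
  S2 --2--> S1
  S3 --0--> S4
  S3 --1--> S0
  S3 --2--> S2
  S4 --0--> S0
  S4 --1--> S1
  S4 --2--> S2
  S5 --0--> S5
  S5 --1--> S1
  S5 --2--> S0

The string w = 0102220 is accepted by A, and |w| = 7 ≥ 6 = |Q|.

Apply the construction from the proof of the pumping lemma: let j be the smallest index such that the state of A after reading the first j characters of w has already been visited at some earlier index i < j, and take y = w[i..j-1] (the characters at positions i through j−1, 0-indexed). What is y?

010

Run of A on w = 0 1 0 2 2 2 0:
  step 0: S0  (start)
  step 1: S1  (read 0: S0→S1)
  step 2: S4  (read 1: S1→S4)
  step 3: S0  (read 0: S4→S0)   ← first repeat (S0 seen earlier)
  step 4: S5  (read 2: S0→S5)
  step 5: S0  (read 2: S5→S0)
  step 6: S5  (read 2: S0→S5)
  step 7: S5  (read 0: S5→S5)

So i = 0, j = 3, giving x = w[0:0] = ε, y = w[0:3] = 010, z = w[3:7] = 2220.
Check: |xy| = 3 ≤ 6 and |y| = 3 ≥ 1. Reading y takes A from S0 back to S0, so every xyⁱz is accepted.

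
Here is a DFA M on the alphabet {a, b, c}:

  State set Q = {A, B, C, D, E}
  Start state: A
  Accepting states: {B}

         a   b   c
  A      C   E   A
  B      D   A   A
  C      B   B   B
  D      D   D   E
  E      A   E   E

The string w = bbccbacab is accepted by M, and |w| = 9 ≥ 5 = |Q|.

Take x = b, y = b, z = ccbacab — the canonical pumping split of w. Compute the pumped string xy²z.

bbbccbacab

xy^2z = b·b·b·ccbacab = bbbccbacab.
Reading y = b takes M from E back to E, so after x·y·y the machine is still in E, and z then leads to the accepting state B. Hence bbbccbacab ∈ L(M).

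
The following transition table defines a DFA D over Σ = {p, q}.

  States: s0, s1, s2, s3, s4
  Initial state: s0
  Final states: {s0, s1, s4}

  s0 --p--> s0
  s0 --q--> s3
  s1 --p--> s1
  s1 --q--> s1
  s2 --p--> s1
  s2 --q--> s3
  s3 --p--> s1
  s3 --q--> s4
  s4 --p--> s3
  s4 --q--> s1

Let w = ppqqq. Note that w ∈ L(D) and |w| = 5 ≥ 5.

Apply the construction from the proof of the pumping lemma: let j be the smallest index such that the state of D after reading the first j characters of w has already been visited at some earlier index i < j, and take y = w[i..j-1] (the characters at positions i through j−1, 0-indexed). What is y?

Run of D on w = p p q q q:
  step 0: s0  (start)
  step 1: s0  (read p: s0→s0)   ← first repeat (s0 seen earlier)
  step 2: s0  (read p: s0→s0)
  step 3: s3  (read q: s0→s3)
  step 4: s4  (read q: s3→s4)
  step 5: s1  (read q: s4→s1)

So i = 0, j = 1, giving x = w[0:0] = ε, y = w[0:1] = p, z = w[1:5] = pqqq.
Check: |xy| = 1 ≤ 5 and |y| = 1 ≥ 1. Reading y takes D from s0 back to s0, so every xyⁱz is accepted.
Since D has 5 states, any run of length ≥ 5 visits 5+1 states, so by pigeonhole some state repeats within the first 5 steps — that repeat gives the pumpable loop.

p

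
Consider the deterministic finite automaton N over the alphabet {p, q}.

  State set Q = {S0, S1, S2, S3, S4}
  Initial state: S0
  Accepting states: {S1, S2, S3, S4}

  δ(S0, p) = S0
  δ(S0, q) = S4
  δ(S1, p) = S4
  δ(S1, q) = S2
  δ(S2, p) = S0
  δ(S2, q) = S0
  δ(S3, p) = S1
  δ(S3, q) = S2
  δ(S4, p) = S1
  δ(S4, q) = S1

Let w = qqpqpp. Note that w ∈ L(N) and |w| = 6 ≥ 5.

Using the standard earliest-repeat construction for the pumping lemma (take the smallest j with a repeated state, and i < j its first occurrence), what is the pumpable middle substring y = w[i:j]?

Run of N on w = q q p q p p:
  step 0: S0  (start)
  step 1: S4  (read q: S0→S4)
  step 2: S1  (read q: S4→S1)
  step 3: S4  (read p: S1→S4)   ← first repeat (S4 seen earlier)
  step 4: S1  (read q: S4→S1)
  step 5: S4  (read p: S1→S4)
  step 6: S1  (read p: S4→S1)

So i = 1, j = 3, giving x = w[0:1] = q, y = w[1:3] = qp, z = w[3:6] = qpp.
Check: |xy| = 3 ≤ 5 and |y| = 2 ≥ 1. Reading y takes N from S4 back to S4, so every xyⁱz is accepted.
Pumping length from the standard proof: p = 5 (the number of states). The repeated state found above gives |xy| = j ≤ 5 and |y| = j − i ≥ 1.

qp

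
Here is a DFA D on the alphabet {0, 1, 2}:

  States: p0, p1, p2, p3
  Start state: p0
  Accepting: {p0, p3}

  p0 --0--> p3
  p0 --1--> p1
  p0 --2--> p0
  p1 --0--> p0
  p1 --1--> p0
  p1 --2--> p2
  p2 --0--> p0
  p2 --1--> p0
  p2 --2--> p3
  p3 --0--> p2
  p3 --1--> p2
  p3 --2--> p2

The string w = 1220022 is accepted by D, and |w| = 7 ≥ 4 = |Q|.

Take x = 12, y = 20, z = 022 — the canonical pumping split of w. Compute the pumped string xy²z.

122020022

xy^2z = 12·20·20·022 = 122020022.
Reading y = 20 takes D from p2 back to p2, so after x·y·y the machine is still in p2, and z then leads to the accepting state p0. Hence 122020022 ∈ L(D).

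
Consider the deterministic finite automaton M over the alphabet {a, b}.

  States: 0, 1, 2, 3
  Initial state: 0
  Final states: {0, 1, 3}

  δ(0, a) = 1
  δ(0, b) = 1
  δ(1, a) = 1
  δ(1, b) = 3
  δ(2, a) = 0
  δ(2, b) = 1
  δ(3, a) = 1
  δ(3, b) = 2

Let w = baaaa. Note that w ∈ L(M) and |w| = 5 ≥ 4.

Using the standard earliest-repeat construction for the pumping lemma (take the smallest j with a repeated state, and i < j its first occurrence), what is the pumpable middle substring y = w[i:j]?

a

Run of M on w = b a a a a:
  step 0: 0  (start)
  step 1: 1  (read b: 0→1)
  step 2: 1  (read a: 1→1)   ← first repeat (1 seen earlier)
  step 3: 1  (read a: 1→1)
  step 4: 1  (read a: 1→1)
  step 5: 1  (read a: 1→1)

So i = 1, j = 2, giving x = w[0:1] = b, y = w[1:2] = a, z = w[2:5] = aaa.
Check: |xy| = 2 ≤ 4 and |y| = 1 ≥ 1. Reading y takes M from 1 back to 1, so every xyⁱz is accepted.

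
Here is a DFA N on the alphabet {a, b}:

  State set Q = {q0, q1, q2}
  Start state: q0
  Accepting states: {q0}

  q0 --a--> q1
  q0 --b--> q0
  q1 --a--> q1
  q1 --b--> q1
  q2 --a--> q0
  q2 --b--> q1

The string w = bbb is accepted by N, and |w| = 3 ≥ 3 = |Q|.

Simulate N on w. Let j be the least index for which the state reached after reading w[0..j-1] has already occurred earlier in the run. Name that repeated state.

q0

Run of N on w = b b b:
  step 0: q0  (start)
  step 1: q0  (read b: q0→q0)   ← first repeat (q0 seen earlier)
  step 2: q0  (read b: q0→q0)
  step 3: q0  (read b: q0→q0)

The earliest repeat is at step j = 1: N is in q0, which it already visited at step i = 0.
Since N has 3 states, any run of length ≥ 3 visits 3+1 states, so by pigeonhole some state repeats within the first 3 steps — that repeat gives the pumpable loop.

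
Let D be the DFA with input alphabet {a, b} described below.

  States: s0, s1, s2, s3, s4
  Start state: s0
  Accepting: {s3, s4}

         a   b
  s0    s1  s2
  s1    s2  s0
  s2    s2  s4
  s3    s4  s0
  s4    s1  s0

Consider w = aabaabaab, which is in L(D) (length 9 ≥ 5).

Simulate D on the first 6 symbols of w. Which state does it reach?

Run of D on the first 6 characters of w = a a b a a b:
  step 0: s0  (start)
  step 1: s1  (read a: s0→s1)
  step 2: s2  (read a: s1→s2)
  step 3: s4  (read b: s2→s4)
  step 4: s1  (read a: s4→s1)
  step 5: s2  (read a: s1→s2)
  step 6: s4  (read b: s2→s4)

After reading 6 characters, D is in state s4.
(This kind of state-tracing is the core of the pumping-lemma construction: with 5 states, pigeonhole forces a repeat within the first 5 steps.)

s4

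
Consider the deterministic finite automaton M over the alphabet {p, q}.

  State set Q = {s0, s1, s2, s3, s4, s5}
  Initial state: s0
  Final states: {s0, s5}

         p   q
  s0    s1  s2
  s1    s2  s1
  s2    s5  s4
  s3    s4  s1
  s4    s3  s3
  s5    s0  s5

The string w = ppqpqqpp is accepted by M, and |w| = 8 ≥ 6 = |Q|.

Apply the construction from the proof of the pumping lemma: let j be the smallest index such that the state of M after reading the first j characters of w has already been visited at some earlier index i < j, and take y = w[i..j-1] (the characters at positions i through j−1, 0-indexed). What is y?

pqpq

Run of M on w = p p q p q q p p:
  step 0: s0  (start)
  step 1: s1  (read p: s0→s1)
  step 2: s2  (read p: s1→s2)
  step 3: s4  (read q: s2→s4)
  step 4: s3  (read p: s4→s3)
  step 5: s1  (read q: s3→s1)   ← first repeat (s1 seen earlier)
  step 6: s1  (read q: s1→s1)
  step 7: s2  (read p: s1→s2)
  step 8: s5  (read p: s2→s5)

So i = 1, j = 5, giving x = w[0:1] = p, y = w[1:5] = pqpq, z = w[5:8] = qpp.
Check: |xy| = 5 ≤ 6 and |y| = 4 ≥ 1. Reading y takes M from s1 back to s1, so every xyⁱz is accepted.
Pumping length from the standard proof: p = 6 (the number of states). The repeated state found above gives |xy| = j ≤ 6 and |y| = j − i ≥ 1.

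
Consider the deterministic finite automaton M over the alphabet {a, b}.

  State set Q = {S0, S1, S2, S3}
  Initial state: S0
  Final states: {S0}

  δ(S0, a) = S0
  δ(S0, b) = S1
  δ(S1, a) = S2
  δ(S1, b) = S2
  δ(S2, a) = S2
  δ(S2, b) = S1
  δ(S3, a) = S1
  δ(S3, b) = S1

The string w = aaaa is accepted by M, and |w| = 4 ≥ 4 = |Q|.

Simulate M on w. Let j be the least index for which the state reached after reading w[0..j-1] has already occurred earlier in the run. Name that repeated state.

S0

Run of M on w = a a a a:
  step 0: S0  (start)
  step 1: S0  (read a: S0→S0)   ← first repeat (S0 seen earlier)
  step 2: S0  (read a: S0→S0)
  step 3: S0  (read a: S0→S0)
  step 4: S0  (read a: S0→S0)

The earliest repeat is at step j = 1: M is in S0, which it already visited at step i = 0.
The DFA has 4 states, so the proof of the pumping lemma guarantees a repeated state among the first 4+1 visited; the segment between the two visits is the pumpable y.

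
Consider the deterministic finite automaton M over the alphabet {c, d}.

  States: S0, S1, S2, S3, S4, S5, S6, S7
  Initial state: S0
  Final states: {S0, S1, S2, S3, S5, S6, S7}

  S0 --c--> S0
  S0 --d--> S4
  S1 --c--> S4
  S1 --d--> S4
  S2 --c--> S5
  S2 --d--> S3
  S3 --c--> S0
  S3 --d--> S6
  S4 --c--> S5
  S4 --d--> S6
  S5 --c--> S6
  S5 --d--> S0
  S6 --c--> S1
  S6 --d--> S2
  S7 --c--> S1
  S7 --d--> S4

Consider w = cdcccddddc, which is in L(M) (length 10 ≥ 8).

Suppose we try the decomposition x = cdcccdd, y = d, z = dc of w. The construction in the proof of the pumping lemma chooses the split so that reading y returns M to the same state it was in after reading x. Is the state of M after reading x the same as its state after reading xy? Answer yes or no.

Run of M on the first 8 characters of w = c d c c c d d d:
  step 0: S0  (start)
  step 1: S0  (read c: S0→S0)
  step 2: S4  (read d: S0→S4)
  step 3: S5  (read c: S4→S5)
  step 4: S6  (read c: S5→S6)
  step 5: S1  (read c: S6→S1)
  step 6: S4  (read d: S1→S4)
  step 7: S6  (read d: S4→S6)
  step 8: S2  (read d: S6→S2)

After x (step 7): S6. After xy (step 8): S2.
They differ (S6 ≠ S2), so y is not a cycle from the state after x; this split is not the one the pumping-lemma construction produces, and pumping y need not keep the string in L(M).

no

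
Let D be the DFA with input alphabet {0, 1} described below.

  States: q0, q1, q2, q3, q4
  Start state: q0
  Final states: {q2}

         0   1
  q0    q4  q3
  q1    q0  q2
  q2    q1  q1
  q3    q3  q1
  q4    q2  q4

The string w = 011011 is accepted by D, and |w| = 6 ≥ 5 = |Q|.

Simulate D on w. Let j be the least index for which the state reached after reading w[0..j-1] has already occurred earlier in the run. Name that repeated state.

q4

Run of D on w = 0 1 1 0 1 1:
  step 0: q0  (start)
  step 1: q4  (read 0: q0→q4)
  step 2: q4  (read 1: q4→q4)   ← first repeat (q4 seen earlier)
  step 3: q4  (read 1: q4→q4)
  step 4: q2  (read 0: q4→q2)
  step 5: q1  (read 1: q2→q1)
  step 6: q2  (read 1: q1→q2)

The earliest repeat is at step j = 2: D is in q4, which it already visited at step i = 1.
With |Q| = 5, pigeonhole forces a state repeat no later than step 5; the substring read between the first and second visits to that state can be pumped.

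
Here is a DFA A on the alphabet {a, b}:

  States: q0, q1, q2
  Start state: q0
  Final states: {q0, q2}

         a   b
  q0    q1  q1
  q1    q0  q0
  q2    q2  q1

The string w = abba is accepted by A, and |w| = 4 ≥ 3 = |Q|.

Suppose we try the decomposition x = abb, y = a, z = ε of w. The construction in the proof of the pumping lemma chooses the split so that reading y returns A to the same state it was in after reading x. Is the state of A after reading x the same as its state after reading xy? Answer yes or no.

no

State sequence: q0 -a-> q1 -b-> q0 -b-> q1 -a-> q0

After x (step 3): q1. After xy (step 4): q0.
They differ (q1 ≠ q0), so y is not a cycle from the state after x; this split is not the one the pumping-lemma construction produces, and pumping y need not keep the string in L(A).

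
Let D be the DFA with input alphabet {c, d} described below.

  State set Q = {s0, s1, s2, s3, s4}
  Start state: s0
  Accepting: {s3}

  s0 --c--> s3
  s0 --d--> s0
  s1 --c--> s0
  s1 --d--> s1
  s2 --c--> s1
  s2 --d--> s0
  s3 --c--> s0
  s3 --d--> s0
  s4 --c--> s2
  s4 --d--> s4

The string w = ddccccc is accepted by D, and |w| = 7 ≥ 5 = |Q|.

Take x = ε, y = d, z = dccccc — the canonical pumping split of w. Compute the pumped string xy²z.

xy^2z = ε·d·d·dccccc = dddccccc.
Reading y = d takes D from s0 back to s0, so after x·y·y the machine is still in s0, and z then leads to the accepting state s3. Hence dddccccc ∈ L(D).

dddccccc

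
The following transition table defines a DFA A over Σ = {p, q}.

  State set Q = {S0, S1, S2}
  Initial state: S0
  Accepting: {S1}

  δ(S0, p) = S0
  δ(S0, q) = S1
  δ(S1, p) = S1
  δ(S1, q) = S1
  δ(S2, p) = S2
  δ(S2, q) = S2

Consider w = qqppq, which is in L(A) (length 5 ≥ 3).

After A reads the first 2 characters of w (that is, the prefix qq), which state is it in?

S1

Run of A on the first 2 characters of w = q q:
  step 0: S0  (start)
  step 1: S1  (read q: S0→S1)
  step 2: S1  (read q: S1→S1)

After reading 2 characters, A is in state S1.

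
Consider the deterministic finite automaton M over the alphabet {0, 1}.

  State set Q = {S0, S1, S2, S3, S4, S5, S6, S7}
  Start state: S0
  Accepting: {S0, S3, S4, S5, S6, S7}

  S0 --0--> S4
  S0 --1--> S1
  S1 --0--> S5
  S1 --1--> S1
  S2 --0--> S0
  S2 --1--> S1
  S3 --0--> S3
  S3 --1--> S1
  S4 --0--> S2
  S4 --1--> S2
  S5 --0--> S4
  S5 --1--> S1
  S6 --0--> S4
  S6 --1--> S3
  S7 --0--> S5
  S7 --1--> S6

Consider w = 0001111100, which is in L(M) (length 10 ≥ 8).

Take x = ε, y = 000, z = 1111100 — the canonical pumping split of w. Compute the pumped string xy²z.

0000001111100

xy^2z = ε·000·000·1111100 = 0000001111100.
Reading y = 000 takes M from S0 back to S0, so after x·y·y the machine is still in S0, and z then leads to the accepting state S4. Hence 0000001111100 ∈ L(M).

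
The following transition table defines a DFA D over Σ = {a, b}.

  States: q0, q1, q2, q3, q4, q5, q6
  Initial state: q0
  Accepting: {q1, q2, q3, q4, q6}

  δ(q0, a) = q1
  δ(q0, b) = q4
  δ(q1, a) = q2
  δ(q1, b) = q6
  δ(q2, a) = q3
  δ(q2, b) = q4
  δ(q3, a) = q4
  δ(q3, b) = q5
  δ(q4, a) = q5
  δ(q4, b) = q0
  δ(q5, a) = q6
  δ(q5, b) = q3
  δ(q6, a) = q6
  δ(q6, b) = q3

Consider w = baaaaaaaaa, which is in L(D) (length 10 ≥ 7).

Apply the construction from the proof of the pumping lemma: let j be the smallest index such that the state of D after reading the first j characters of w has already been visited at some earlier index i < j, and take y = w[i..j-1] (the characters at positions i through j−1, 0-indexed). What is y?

a

State sequence: q0 -b-> q4 -a-> q5 -a-> q6 -a-> q6 -a-> q6 -a-> q6 -a-> q6 -a-> q6 -a-> q6 -a-> q6
First repeat at step 4: q6 was already visited.

So i = 3, j = 4, giving x = w[0:3] = baa, y = w[3:4] = a, z = w[4:10] = aaaaaa.
Check: |xy| = 4 ≤ 7 and |y| = 1 ≥ 1. Reading y takes D from q6 back to q6, so every xyⁱz is accepted.
The DFA has 7 states, so the proof of the pumping lemma guarantees a repeated state among the first 7+1 visited; the segment between the two visits is the pumpable y.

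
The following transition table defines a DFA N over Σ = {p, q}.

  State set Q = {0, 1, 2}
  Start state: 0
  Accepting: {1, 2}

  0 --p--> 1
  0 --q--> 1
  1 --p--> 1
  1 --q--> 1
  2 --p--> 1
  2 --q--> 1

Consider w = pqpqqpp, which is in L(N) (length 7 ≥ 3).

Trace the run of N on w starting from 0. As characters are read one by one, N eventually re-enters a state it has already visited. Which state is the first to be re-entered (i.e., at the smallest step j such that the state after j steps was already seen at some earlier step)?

1

State sequence: 0 -p-> 1 -q-> 1 -p-> 1 -q-> 1 -q-> 1 -p-> 1 -p-> 1
First repeat at step 2: 1 was already visited.

The earliest repeat is at step j = 2: N is in 1, which it already visited at step i = 1.
The DFA has 3 states, so the proof of the pumping lemma guarantees a repeated state among the first 3+1 visited; the segment between the two visits is the pumpable y.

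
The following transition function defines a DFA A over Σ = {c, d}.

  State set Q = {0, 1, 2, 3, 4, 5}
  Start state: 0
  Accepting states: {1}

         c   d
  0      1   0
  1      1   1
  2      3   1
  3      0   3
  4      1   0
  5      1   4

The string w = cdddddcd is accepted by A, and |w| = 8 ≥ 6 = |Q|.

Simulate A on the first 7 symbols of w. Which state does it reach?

State sequence: 0 -c-> 1 -d-> 1 -d-> 1 -d-> 1 -d-> 1 -d-> 1 -c-> 1

After reading 7 characters, A is in state 1.
(This kind of state-tracing is the core of the pumping-lemma construction: with 6 states, pigeonhole forces a repeat within the first 6 steps.)

1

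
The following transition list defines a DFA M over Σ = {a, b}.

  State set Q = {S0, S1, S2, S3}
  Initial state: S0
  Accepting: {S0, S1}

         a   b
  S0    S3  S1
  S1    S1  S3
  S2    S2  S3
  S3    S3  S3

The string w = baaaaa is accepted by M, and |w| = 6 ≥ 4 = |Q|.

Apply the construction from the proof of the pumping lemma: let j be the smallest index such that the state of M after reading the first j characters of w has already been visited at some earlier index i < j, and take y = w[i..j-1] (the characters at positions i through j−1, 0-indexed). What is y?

Run of M on w = b a a a a a:
  step 0: S0  (start)
  step 1: S1  (read b: S0→S1)
  step 2: S1  (read a: S1→S1)   ← first repeat (S1 seen earlier)
  step 3: S1  (read a: S1→S1)
  step 4: S1  (read a: S1→S1)
  step 5: S1  (read a: S1→S1)
  step 6: S1  (read a: S1→S1)

So i = 1, j = 2, giving x = w[0:1] = b, y = w[1:2] = a, z = w[2:6] = aaaa.
Check: |xy| = 2 ≤ 4 and |y| = 1 ≥ 1. Reading y takes M from S1 back to S1, so every xyⁱz is accepted.

a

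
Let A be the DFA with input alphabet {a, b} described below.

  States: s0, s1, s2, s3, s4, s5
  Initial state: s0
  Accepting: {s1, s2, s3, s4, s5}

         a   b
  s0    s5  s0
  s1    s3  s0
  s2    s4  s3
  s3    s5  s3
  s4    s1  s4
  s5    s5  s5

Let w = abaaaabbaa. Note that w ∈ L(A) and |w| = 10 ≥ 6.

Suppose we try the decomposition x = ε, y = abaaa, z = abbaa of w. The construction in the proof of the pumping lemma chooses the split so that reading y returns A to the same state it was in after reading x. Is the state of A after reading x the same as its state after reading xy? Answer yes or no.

State sequence: s0 -a-> s5 -b-> s5 -a-> s5 -a-> s5 -a-> s5

After x (step 0): s0. After xy (step 5): s5.
They differ (s0 ≠ s5), so y is not a cycle from the state after x; this split is not the one the pumping-lemma construction produces, and pumping y need not keep the string in L(A).

no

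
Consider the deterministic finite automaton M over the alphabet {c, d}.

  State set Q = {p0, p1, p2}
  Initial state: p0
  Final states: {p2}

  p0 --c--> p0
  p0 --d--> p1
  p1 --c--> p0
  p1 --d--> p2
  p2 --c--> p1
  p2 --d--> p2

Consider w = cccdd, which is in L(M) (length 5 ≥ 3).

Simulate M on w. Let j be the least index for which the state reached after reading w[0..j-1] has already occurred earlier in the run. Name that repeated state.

Run of M on w = c c c d d:
  step 0: p0  (start)
  step 1: p0  (read c: p0→p0)   ← first repeat (p0 seen earlier)
  step 2: p0  (read c: p0→p0)
  step 3: p0  (read c: p0→p0)
  step 4: p1  (read d: p0→p1)
  step 5: p2  (read d: p1→p2)

The earliest repeat is at step j = 1: M is in p0, which it already visited at step i = 0.
Since M has 3 states, any run of length ≥ 3 visits 3+1 states, so by pigeonhole some state repeats within the first 3 steps — that repeat gives the pumpable loop.

p0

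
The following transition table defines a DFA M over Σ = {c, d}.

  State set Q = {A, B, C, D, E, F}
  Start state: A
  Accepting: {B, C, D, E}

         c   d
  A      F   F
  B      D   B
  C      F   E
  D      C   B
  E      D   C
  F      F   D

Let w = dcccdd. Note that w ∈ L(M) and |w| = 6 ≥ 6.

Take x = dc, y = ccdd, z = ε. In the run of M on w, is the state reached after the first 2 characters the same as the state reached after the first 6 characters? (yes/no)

no

Run of M on the first 6 characters of w = d c c c d d:
  step 0: A  (start)
  step 1: F  (read d: A→F)
  step 2: F  (read c: F→F)
  step 3: F  (read c: F→F)
  step 4: F  (read c: F→F)
  step 5: D  (read d: F→D)
  step 6: B  (read d: D→B)

After x (step 2): F. After xy (step 6): B.
They differ (F ≠ B), so y is not a cycle from the state after x; this split is not the one the pumping-lemma construction produces, and pumping y need not keep the string in L(M).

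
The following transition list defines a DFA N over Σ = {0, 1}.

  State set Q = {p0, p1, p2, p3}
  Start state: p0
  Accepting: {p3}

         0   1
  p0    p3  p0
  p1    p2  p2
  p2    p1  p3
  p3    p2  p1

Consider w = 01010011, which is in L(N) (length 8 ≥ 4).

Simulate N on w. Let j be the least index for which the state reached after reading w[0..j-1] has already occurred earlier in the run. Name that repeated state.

p3

Run of N on w = 0 1 0 1 0 0 1 1:
  step 0: p0  (start)
  step 1: p3  (read 0: p0→p3)
  step 2: p1  (read 1: p3→p1)
  step 3: p2  (read 0: p1→p2)
  step 4: p3  (read 1: p2→p3)   ← first repeat (p3 seen earlier)
  step 5: p2  (read 0: p3→p2)
  step 6: p1  (read 0: p2→p1)
  step 7: p2  (read 1: p1→p2)
  step 8: p3  (read 1: p2→p3)

The earliest repeat is at step j = 4: N is in p3, which it already visited at step i = 1.
Pumping length from the standard proof: p = 4 (the number of states). The repeated state found above gives |xy| = j ≤ 4 and |y| = j − i ≥ 1.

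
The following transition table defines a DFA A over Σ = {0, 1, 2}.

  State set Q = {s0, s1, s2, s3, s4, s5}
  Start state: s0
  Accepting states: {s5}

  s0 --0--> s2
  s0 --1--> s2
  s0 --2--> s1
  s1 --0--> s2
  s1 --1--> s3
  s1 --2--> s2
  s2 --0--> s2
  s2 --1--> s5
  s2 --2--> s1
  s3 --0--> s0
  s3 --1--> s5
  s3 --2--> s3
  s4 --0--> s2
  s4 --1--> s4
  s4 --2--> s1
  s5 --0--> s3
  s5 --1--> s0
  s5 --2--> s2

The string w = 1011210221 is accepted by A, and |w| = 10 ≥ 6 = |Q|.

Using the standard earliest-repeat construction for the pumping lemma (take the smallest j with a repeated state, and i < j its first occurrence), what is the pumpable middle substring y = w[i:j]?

Run of A on w = 1 0 1 1 2 1 0 2 2 1:
  step 0: s0  (start)
  step 1: s2  (read 1: s0→s2)
  step 2: s2  (read 0: s2→s2)   ← first repeat (s2 seen earlier)
  step 3: s5  (read 1: s2→s5)
  step 4: s0  (read 1: s5→s0)
  step 5: s1  (read 2: s0→s1)
  step 6: s3  (read 1: s1→s3)
  step 7: s0  (read 0: s3→s0)
  step 8: s1  (read 2: s0→s1)
  step 9: s2  (read 2: s1→s2)
  step 10: s5  (read 1: s2→s5)

So i = 1, j = 2, giving x = w[0:1] = 1, y = w[1:2] = 0, z = w[2:10] = 11210221.
Check: |xy| = 2 ≤ 6 and |y| = 1 ≥ 1. Reading y takes A from s2 back to s2, so every xyⁱz is accepted.
Pumping length from the standard proof: p = 6 (the number of states). The repeated state found above gives |xy| = j ≤ 6 and |y| = j − i ≥ 1.

0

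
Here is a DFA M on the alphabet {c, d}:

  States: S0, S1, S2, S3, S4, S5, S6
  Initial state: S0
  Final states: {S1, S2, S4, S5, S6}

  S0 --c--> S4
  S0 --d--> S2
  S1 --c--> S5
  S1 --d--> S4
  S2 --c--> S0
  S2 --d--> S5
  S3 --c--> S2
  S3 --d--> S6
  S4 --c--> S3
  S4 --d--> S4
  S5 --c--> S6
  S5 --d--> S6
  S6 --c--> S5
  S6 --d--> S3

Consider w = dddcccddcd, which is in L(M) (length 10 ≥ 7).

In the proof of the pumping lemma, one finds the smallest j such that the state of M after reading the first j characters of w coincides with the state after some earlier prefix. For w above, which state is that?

Run of M on w = d d d c c c d d c d:
  step 0: S0  (start)
  step 1: S2  (read d: S0→S2)
  step 2: S5  (read d: S2→S5)
  step 3: S6  (read d: S5→S6)
  step 4: S5  (read c: S6→S5)   ← first repeat (S5 seen earlier)
  step 5: S6  (read c: S5→S6)
  step 6: S5  (read c: S6→S5)
  step 7: S6  (read d: S5→S6)
  step 8: S3  (read d: S6→S3)
  step 9: S2  (read c: S3→S2)
  step 10: S5  (read d: S2→S5)

The earliest repeat is at step j = 4: M is in S5, which it already visited at step i = 2.
With |Q| = 7, pigeonhole forces a state repeat no later than step 7; the substring read between the first and second visits to that state can be pumped.

S5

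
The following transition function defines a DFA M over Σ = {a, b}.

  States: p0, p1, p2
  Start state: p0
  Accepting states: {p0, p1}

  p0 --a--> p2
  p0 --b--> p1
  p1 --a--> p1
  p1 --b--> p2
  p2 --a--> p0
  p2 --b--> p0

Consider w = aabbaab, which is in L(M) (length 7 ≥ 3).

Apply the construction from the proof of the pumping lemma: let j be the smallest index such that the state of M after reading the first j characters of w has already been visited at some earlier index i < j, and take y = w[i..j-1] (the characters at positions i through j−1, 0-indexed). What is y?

State sequence: p0 -a-> p2 -a-> p0 -b-> p1 -b-> p2 -a-> p0 -a-> p2 -b-> p0
First repeat at step 2: p0 was already visited.

So i = 0, j = 2, giving x = w[0:0] = ε, y = w[0:2] = aa, z = w[2:7] = bbaab.
Check: |xy| = 2 ≤ 3 and |y| = 2 ≥ 1. Reading y takes M from p0 back to p0, so every xyⁱz is accepted.

aa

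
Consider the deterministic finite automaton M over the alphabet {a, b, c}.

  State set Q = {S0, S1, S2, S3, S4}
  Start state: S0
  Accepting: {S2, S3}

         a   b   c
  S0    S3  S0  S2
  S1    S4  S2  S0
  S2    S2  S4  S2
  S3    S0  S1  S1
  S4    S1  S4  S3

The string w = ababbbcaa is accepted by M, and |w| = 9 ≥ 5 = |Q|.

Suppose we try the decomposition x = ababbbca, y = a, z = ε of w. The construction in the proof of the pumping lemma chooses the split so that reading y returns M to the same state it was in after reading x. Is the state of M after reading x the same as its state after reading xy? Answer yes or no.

no

State sequence: S0 -a-> S3 -b-> S1 -a-> S4 -b-> S4 -b-> S4 -b-> S4 -c-> S3 -a-> S0 -a-> S3

After x (step 8): S0. After xy (step 9): S3.
They differ (S0 ≠ S3), so y is not a cycle from the state after x; this split is not the one the pumping-lemma construction produces, and pumping y need not keep the string in L(M).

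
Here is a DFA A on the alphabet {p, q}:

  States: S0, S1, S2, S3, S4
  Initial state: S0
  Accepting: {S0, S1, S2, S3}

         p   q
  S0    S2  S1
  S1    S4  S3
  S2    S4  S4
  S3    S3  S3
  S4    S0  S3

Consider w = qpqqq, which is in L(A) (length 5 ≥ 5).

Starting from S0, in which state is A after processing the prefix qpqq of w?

Run of A on the first 4 characters of w = q p q q:
  step 0: S0  (start)
  step 1: S1  (read q: S0→S1)
  step 2: S4  (read p: S1→S4)
  step 3: S3  (read q: S4→S3)
  step 4: S3  (read q: S3→S3)

After reading 4 characters, A is in state S3.

S3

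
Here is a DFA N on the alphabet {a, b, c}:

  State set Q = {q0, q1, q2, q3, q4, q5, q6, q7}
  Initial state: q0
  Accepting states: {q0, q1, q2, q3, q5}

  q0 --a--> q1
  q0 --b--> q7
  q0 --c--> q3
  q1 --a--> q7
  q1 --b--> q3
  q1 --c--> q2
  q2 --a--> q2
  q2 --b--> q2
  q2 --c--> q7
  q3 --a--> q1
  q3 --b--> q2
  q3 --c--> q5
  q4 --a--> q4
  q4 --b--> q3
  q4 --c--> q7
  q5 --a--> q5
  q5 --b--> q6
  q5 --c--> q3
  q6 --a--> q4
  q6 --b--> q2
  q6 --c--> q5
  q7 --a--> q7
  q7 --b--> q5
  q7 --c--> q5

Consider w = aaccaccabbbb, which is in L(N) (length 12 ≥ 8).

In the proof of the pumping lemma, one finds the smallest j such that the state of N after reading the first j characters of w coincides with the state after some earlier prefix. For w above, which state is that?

q1

State sequence: q0 -a-> q1 -a-> q7 -c-> q5 -c-> q3 -a-> q1 -c-> q2 -c-> q7 -a-> q7 -b-> q5 -b-> q6 -b-> q2 -b-> q2
First repeat at step 5: q1 was already visited.

The earliest repeat is at step j = 5: N is in q1, which it already visited at step i = 1.
The DFA has 8 states, so the proof of the pumping lemma guarantees a repeated state among the first 8+1 visited; the segment between the two visits is the pumpable y.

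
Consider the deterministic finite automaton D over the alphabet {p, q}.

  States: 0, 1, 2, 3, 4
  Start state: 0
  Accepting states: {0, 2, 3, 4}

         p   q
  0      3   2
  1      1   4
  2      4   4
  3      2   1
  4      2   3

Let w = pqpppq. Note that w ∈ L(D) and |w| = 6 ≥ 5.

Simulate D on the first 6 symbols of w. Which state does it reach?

State sequence: 0 -p-> 3 -q-> 1 -p-> 1 -p-> 1 -p-> 1 -q-> 4

After reading 6 characters, D is in state 4.
(This kind of state-tracing is the core of the pumping-lemma construction: with 5 states, pigeonhole forces a repeat within the first 5 steps.)

4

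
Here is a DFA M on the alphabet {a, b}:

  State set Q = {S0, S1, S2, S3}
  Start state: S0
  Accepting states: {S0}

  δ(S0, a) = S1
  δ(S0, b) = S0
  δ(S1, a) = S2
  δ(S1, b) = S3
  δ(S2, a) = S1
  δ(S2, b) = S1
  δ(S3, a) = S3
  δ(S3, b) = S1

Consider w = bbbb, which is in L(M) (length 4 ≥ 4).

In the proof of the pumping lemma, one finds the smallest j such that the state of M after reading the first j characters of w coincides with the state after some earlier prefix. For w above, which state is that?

S0

State sequence: S0 -b-> S0 -b-> S0 -b-> S0 -b-> S0
First repeat at step 1: S0 was already visited.

The earliest repeat is at step j = 1: M is in S0, which it already visited at step i = 0.
Since M has 4 states, any run of length ≥ 4 visits 4+1 states, so by pigeonhole some state repeats within the first 4 steps — that repeat gives the pumpable loop.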